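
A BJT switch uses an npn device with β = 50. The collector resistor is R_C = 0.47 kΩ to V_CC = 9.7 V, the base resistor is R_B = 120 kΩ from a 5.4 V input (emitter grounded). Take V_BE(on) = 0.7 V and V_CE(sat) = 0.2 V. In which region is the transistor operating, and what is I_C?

active; I_C ≈ 2 mA

Assume active. Base-emitter loop: I_B = (V_BB − V_BE)/R_B = (5.4 − 0.7)/120 = 0.0392 mA.
I_C = β·I_B = 50×0.0392 = 1.96 mA.
V_CE = V_CC − I_C·R_C = 9.7 − 1.96×0.47 = 8.78 V > V_CE(sat), so the active-region assumption holds.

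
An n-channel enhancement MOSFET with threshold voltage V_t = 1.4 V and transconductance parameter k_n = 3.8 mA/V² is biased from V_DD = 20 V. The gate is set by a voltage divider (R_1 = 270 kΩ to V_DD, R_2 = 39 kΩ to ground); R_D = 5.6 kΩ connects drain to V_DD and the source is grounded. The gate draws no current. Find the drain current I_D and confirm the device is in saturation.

I_D ≈ 2.4 mA

V_G = V_DD·R_2/(R_1+R_2) = 20×39/309 = 2.52 V. With the source grounded, V_GS = V_G = 2.52 V.
Assume saturation: I_D = (k_n/2)(V_GS − V_t)² = (3.8/2)×(2.52 − 1.4)² = 1.9×1.12² = 2.4 mA.
V_DS = V_DD − I_D·R_D = 20 − 2.4×5.6 = 6.55 V.
Saturation requires V_DS ≥ V_GS − V_t = 1.12 V; 6.55 ≥ 1.12 ✓.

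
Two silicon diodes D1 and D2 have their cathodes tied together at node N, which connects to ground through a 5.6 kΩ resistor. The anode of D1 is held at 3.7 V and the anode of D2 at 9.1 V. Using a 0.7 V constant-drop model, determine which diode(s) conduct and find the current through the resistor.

Assume both conduct. Then node N would need to be at both 3.7−0.7 = 3 V and 9.1−0.7 = 8.4 V, which is impossible.
Assume only D2 conducts: V_N = 9.1 − 0.7 = 8.4 V, so I_R = 8.4/5.6 = 1.5 mA.
Check D1: its anode-to-cathode voltage is 3.7 − 8.4 = -4.7 V < 0.7 V, so it is off. The assumption is consistent.

Only D2 conducts; I_R ≈ 1.5 mA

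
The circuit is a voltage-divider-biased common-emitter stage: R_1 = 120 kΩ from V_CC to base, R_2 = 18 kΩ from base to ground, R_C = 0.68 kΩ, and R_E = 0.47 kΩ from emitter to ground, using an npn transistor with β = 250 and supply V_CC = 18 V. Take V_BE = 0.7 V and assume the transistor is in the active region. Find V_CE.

Thevenize the base divider: V_Th = V_CC·R_2/(R_1+R_2) = 18×18/138 = 2.35 V, R_Th = R_1‖R_2 = 15.7 kΩ.
Base-emitter loop: V_Th = I_B·R_Th + V_BE + (β+1)I_B·R_E, so I_B = (2.35 − 0.7) / (15.7 + 251×0.47) = 0.0123 mA.
I_C = β·I_B = 250×0.0123 = 3.08 mA, and I_E = (β+1)I_B = 3.1 mA.
V_CE = V_CC − I_C·R_C − I_E·R_E = 18 − 3.08×0.68 − 3.1×0.47 = 14.4 V.
V_CE = 14.4 V > 0.2 V confirms active-region operation.

V_CE ≈ 14 V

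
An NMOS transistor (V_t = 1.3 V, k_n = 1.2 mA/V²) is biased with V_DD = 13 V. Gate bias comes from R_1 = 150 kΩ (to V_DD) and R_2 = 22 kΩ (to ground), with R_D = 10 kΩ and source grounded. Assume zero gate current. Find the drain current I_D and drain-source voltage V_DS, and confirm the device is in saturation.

V_G = V_DD·R_2/(R_1+R_2) = 13×22/172 = 1.66 V. With the source grounded, V_GS = V_G = 1.66 V.
Assume saturation: I_D = (k_n/2)(V_GS − V_t)² = (1.2/2)×(1.66 − 1.3)² = 0.6×0.363² = 0.079 mA.
V_DS = V_DD − I_D·R_D = 13 − 0.079×10 = 12.2 V.
Saturation requires V_DS ≥ V_GS − V_t = 0.363 V; 12.2 ≥ 0.363 ✓.

I_D ≈ 0.079 mA, V_DS ≈ 12 V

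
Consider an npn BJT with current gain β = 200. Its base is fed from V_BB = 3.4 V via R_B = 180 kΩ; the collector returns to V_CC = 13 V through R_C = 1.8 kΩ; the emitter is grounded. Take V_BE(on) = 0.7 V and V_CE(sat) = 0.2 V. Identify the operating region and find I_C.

active; I_C ≈ 3 mA

Assume active. Base-emitter loop: I_B = (V_BB − V_BE)/R_B = (3.4 − 0.7)/180 = 0.015 mA.
I_C = β·I_B = 200×0.015 = 3 mA.
V_CE = V_CC − I_C·R_C = 13 − 3×1.8 = 7.6 V > V_CE(sat), so the active-region assumption holds.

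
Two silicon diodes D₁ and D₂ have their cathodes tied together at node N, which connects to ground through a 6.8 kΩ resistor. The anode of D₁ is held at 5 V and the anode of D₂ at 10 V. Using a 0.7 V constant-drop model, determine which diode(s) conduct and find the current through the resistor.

Assume both conduct. Then node N would need to be at both 5−0.7 = 4.3 V and 10−0.7 = 9.3 V, which is impossible.
Assume only D₂ conducts: V_N = 10 − 0.7 = 9.3 V, so I_R = 9.3/6.8 = 1.37 mA.
Check D₁: its anode-to-cathode voltage is 5 − 9.3 = -4.3 V < 0.7 V, so it is off. The assumption is consistent.

Only D₂ conducts; I_R ≈ 1.4 mA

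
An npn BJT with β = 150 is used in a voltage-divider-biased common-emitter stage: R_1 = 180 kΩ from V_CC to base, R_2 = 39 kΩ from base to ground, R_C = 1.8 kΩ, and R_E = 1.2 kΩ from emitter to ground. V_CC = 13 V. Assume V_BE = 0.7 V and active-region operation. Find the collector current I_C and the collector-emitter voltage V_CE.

I_C ≈ 1.1 mA, V_CE ≈ 9.6 V

Thevenize the base divider: V_Th = V_CC·R_2/(R_1+R_2) = 13×39/219 = 2.32 V, R_Th = R_1‖R_2 = 32.1 kΩ.
Base-emitter loop: V_Th = I_B·R_Th + V_BE + (β+1)I_B·R_E, so I_B = (2.32 − 0.7) / (32.1 + 151×1.2) = 0.00757 mA.
I_C = β·I_B = 150×0.00757 = 1.14 mA, and I_E = (β+1)I_B = 1.14 mA.
V_CE = V_CC − I_C·R_C − I_E·R_E = 13 − 1.14×1.8 − 1.14×1.2 = 9.58 V.
V_CE = 9.58 V > 0.2 V confirms active-region operation.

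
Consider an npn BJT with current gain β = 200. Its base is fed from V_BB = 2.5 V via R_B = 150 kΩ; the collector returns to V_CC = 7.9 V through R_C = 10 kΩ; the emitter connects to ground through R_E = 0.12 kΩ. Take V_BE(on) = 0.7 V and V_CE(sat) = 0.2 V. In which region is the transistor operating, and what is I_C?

Assume active: I_B = (2.5 − 0.7)/(150 + 201×0.12) = 0.0103 mA, I_C = β·I_B = 2.07 mA.
Then V_CE = 7.9 − 2.07×10 − 2.08×0.12 = -13 V < 0.2 V — the active assumption fails.
Re-solve with V_CE = 0.2 V. KCL at the emitter: V_E/R_E = (V_BB−0.7−V_E)/R_B + (V_CC−0.2−V_E)/R_C, giving V_E = 0.0927 V.
I_C = (V_CC − 0.2 − V_E)/R_C = (7.7 − 0.0927)/10 = 0.761 mA.
Check: I_B = (1.8 − 0.0927)/150 = 0.0114 mA, and β·I_B = 2.28 mA > I_C, confirming saturation.

saturation; I_C ≈ 0.76 mA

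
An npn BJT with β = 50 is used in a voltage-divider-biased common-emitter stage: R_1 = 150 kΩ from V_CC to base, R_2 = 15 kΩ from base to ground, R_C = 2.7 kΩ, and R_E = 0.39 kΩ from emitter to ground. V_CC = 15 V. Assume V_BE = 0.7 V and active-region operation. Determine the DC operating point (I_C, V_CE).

Thevenize the base divider: V_Th = V_CC·R_2/(R_1+R_2) = 15×15/165 = 1.36 V, R_Th = R_1‖R_2 = 13.6 kΩ.
Base-emitter loop: V_Th = I_B·R_Th + V_BE + (β+1)I_B·R_E, so I_B = (1.36 − 0.7) / (13.6 + 51×0.39) = 0.0198 mA.
I_C = β·I_B = 50×0.0198 = 0.99 mA, and I_E = (β+1)I_B = 1.01 mA.
V_CE = V_CC − I_C·R_C − I_E·R_E = 15 − 0.99×2.7 − 1.01×0.39 = 11.9 V.
V_CE = 11.9 V > 0.2 V confirms active-region operation.

I_C ≈ 0.99 mA, V_CE ≈ 12 V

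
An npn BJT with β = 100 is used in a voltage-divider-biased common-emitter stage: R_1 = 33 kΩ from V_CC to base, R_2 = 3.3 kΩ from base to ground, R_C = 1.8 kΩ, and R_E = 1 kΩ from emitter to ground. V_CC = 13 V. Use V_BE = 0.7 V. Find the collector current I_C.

I_C ≈ 0.46 mA

Thevenize the base divider: V_Th = V_CC·R_2/(R_1+R_2) = 13×3.3/36.3 = 1.18 V, R_Th = R_1‖R_2 = 3 kΩ.
Base-emitter loop: V_Th = I_B·R_Th + V_BE + (β+1)I_B·R_E, so I_B = (1.18 − 0.7) / (3 + 101×1) = 0.00463 mA.
I_C = β·I_B = 100×0.00463 = 0.463 mA, and I_E = (β+1)I_B = 0.468 mA.
V_CE = V_CC − I_C·R_C − I_E·R_E = 13 − 0.463×1.8 − 0.468×1 = 11.7 V.
V_CE = 11.7 V > 0.2 V confirms active-region operation.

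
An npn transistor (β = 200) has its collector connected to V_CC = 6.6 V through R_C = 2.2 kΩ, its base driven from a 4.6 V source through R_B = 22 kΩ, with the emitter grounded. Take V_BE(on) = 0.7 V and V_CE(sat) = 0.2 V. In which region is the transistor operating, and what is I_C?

Assume active: I_B = (4.6 − 0.7)/22 = 0.177 mA, giving I_C = β·I_B = 35.5 mA.
But then V_CE = 6.6 − 35.5×2.2 = -71.4 V < V_CE(sat) = 0.2 V — impossible in the active region.
So the transistor is saturated. With V_CE = 0.2 V, I_C = (V_CC − 0.2)/R_C = 6.4/2.2 = 2.91 mA.
Check: β·I_B = 35.5 mA > I_C = 2.91 mA, confirming saturation.

saturation; I_C ≈ 2.9 mA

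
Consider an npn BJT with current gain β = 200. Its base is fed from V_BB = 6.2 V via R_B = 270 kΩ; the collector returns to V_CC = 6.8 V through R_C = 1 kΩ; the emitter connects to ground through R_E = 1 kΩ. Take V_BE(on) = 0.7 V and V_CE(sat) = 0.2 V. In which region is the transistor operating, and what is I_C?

Assume active. Base-emitter loop: I_B = (V_BB − V_BE)/(R_B + (β+1)R_E) = (6.2 − 0.7)/(270 + 201×1) = 0.0117 mA.
I_C = β·I_B = 200×0.0117 = 2.34 mA.
V_CE = V_CC − I_C·R_C − I_E·R_E = 6.8 − 2.34×1 − 2.35×1 = 2.12 V > V_CE(sat), so the active-region assumption holds.

active; I_C ≈ 2.3 mA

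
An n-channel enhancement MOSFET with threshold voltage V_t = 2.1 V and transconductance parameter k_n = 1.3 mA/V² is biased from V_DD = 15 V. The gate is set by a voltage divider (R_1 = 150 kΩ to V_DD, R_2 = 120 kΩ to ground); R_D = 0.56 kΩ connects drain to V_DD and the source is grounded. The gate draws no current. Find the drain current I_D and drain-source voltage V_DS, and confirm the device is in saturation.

I_D ≈ 14 mA, V_DS ≈ 7.4 V

V_G = V_DD·R_2/(R_1+R_2) = 15×120/270 = 6.67 V. With the source grounded, V_GS = V_G = 6.67 V.
Assume saturation: I_D = (k_n/2)(V_GS − V_t)² = (1.3/2)×(6.67 − 2.1)² = 0.65×4.57² = 13.6 mA.
V_DS = V_DD − I_D·R_D = 15 − 13.6×0.56 = 7.41 V.
Saturation requires V_DS ≥ V_GS − V_t = 4.57 V; 7.41 ≥ 4.57 ✓.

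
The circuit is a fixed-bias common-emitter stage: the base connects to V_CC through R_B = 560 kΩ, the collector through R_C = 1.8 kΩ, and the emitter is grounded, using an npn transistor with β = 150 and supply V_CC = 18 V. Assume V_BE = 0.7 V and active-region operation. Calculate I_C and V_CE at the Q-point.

Base loop: V_CC = I_B·R_B + V_BE, so I_B = (18 − 0.7)/560 kΩ = 0.0309 mA.
In the active region I_C = β·I_B = 150 × 0.0309 = 4.63 mA.
Collector loop: V_CE = V_CC − I_C·R_C = 18 − 4.63×1.8 = 9.66 V.
Since V_CE = 9.66 V > V_CE(sat) ≈ 0.2 V, the transistor is in the active region as assumed.

I_C ≈ 4.6 mA, V_CE ≈ 9.7 V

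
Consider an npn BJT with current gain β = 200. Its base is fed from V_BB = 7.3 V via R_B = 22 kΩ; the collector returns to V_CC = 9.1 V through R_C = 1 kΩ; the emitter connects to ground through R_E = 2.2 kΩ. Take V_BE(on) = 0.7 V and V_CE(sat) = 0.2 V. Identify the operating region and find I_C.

Assume active: I_B = (7.3 − 0.7)/(22 + 201×2.2) = 0.0142 mA, I_C = β·I_B = 2.84 mA.
Then V_CE = 9.1 − 2.84×1 − 2.86×2.2 = -0.0308 V < 0.2 V — the active assumption fails.
Re-solve with V_CE = 0.2 V. KCL at the emitter: V_E/R_E = (V_BB−0.7−V_E)/R_B + (V_CC−0.2−V_E)/R_C, giving V_E = 6.13 V.
I_C = (V_CC − 0.2 − V_E)/R_C = (8.9 − 6.13)/1 = 2.77 mA.
Check: I_B = (6.6 − 6.13)/22 = 0.0212 mA, and β·I_B = 4.24 mA > I_C, confirming saturation.

saturation; I_C ≈ 2.8 mA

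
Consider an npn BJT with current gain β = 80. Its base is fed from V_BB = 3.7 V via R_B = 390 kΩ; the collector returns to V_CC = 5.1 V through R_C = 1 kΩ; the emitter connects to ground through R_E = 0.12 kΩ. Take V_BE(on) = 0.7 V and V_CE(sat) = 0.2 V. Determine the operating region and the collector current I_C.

Assume active. Base-emitter loop: I_B = (V_BB − V_BE)/(R_B + (β+1)R_E) = (3.7 − 0.7)/(390 + 81×0.12) = 0.00751 mA.
I_C = β·I_B = 80×0.00751 = 0.6 mA.
V_CE = V_CC − I_C·R_C − I_E·R_E = 5.1 − 0.6×1 − 0.608×0.12 = 4.43 V > V_CE(sat), so the active-region assumption holds.

active; I_C ≈ 0.6 mA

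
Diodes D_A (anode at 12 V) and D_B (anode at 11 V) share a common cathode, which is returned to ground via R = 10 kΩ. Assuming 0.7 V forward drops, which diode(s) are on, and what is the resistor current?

Assume both conduct. Then node N would need to be at both 12−0.7 = 11.3 V and 11−0.7 = 10.3 V, which is impossible.
Assume only D_A conducts: V_N = 12 − 0.7 = 11.3 V, so I_R = 11.3/10 = 1.13 mA.
Check D_B: its anode-to-cathode voltage is 11 − 11.3 = -0.3 V < 0.7 V, so it is off. The assumption is consistent.

Only D_A conducts; I_R ≈ 1.1 mA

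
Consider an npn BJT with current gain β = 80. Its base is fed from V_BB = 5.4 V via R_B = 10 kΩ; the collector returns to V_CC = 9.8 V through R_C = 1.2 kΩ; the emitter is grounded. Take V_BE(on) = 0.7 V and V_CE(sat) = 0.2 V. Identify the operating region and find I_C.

saturation; I_C ≈ 8 mA

Assume active: I_B = (5.4 − 0.7)/10 = 0.47 mA, giving I_C = β·I_B = 37.6 mA.
But then V_CE = 9.8 − 37.6×1.2 = -35.3 V < V_CE(sat) = 0.2 V — impossible in the active region.
So the transistor is saturated. With V_CE = 0.2 V, I_C = (V_CC − 0.2)/R_C = 9.6/1.2 = 8 mA.
Check: β·I_B = 37.6 mA > I_C = 8 mA, confirming saturation.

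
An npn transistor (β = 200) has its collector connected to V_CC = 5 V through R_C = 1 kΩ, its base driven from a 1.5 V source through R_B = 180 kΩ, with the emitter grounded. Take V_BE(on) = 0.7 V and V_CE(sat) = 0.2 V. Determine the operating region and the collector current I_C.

active; I_C ≈ 0.89 mA

Assume active. Base-emitter loop: I_B = (V_BB − V_BE)/R_B = (1.5 − 0.7)/180 = 0.00444 mA.
I_C = β·I_B = 200×0.00444 = 0.889 mA.
V_CE = V_CC − I_C·R_C = 5 − 0.889×1 = 4.11 V > V_CE(sat), so the active-region assumption holds.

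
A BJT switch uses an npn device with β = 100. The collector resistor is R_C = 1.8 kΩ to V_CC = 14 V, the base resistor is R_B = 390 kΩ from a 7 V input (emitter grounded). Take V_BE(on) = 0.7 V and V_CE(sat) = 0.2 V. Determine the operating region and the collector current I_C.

active; I_C ≈ 1.6 mA

Assume active. Base-emitter loop: I_B = (V_BB − V_BE)/R_B = (7 − 0.7)/390 = 0.0162 mA.
I_C = β·I_B = 100×0.0162 = 1.62 mA.
V_CE = V_CC − I_C·R_C = 14 − 1.62×1.8 = 11.1 V > V_CE(sat), so the active-region assumption holds.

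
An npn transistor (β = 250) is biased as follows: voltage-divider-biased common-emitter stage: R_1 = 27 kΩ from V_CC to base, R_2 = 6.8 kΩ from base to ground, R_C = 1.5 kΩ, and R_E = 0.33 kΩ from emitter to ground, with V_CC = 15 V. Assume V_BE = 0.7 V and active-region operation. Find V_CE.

V_CE ≈ 3 V

Thevenize the base divider: V_Th = V_CC·R_2/(R_1+R_2) = 15×6.8/33.8 = 3.02 V, R_Th = R_1‖R_2 = 5.43 kΩ.
Base-emitter loop: V_Th = I_B·R_Th + V_BE + (β+1)I_B·R_E, so I_B = (3.02 − 0.7) / (5.43 + 251×0.33) = 0.0263 mA.
I_C = β·I_B = 250×0.0263 = 6.56 mA, and I_E = (β+1)I_B = 6.59 mA.
V_CE = V_CC − I_C·R_C − I_E·R_E = 15 − 6.56×1.5 − 6.59×0.33 = 2.98 V.
V_CE = 2.98 V > 0.2 V confirms active-region operation.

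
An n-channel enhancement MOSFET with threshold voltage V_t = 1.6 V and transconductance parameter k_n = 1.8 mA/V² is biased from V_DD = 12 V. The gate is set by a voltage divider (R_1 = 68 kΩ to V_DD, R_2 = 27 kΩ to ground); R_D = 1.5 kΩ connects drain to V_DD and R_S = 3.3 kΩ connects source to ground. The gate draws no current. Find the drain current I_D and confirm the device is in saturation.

I_D ≈ 0.36 mA

V_G = V_DD·R_2/(R_1+R_2) = 12×27/95 = 3.41 V.
Assume saturation: I_D = (k_n/2)(V_GS − V_t)² with V_GS = V_G − I_D·R_S = 3.41 − 3.3·I_D.
Substituting gives 9.8·I_D² − 11.8·I_D + 2.95 = 0, with roots I_D = 0.358 or 0.842 mA.
The root I_D = 0.842 mA gives V_GS = 0.633 V ≤ V_t, so take I_D = 0.358 mA.
Then V_GS = 2.23 V and V_DS = V_DD − I_D(R_D+R_S) = 12 − 0.358×4.8 = 10.3 V.
Saturation requires V_DS ≥ V_GS − V_t = 0.63 V; 10.3 ≥ 0.63 ✓.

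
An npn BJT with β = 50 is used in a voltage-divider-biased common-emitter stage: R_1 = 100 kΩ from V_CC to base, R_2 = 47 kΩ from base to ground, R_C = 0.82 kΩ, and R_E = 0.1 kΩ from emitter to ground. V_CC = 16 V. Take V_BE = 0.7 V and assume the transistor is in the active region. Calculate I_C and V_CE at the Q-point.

Thevenize the base divider: V_Th = V_CC·R_2/(R_1+R_2) = 16×47/147 = 5.12 V, R_Th = R_1‖R_2 = 32 kΩ.
Base-emitter loop: V_Th = I_B·R_Th + V_BE + (β+1)I_B·R_E, so I_B = (5.12 − 0.7) / (32 + 51×0.1) = 0.119 mA.
I_C = β·I_B = 50×0.119 = 5.96 mA, and I_E = (β+1)I_B = 6.07 mA.
V_CE = V_CC − I_C·R_C − I_E·R_E = 16 − 5.96×0.82 − 6.07×0.1 = 10.5 V.
V_CE = 10.5 V > 0.2 V confirms active-region operation.

I_C ≈ 6 mA, V_CE ≈ 11 V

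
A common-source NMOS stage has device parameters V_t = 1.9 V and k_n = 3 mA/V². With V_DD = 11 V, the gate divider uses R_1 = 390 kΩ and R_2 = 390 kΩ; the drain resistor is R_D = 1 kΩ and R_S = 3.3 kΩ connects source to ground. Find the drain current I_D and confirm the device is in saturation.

V_G = V_DD·R_2/(R_1+R_2) = 11×390/780 = 5.5 V.
Assume saturation: I_D = (k_n/2)(V_GS − V_t)² with V_GS = V_G − I_D·R_S = 5.5 − 3.3·I_D.
Substituting gives 16.3·I_D² − 36.6·I_D + 19.4 = 0, with roots I_D = 0.861 or 1.38 mA.
The root I_D = 1.38 mA gives V_GS = 0.94 V ≤ V_t, so take I_D = 0.861 mA.
Then V_GS = 2.66 V and V_DS = V_DD − I_D(R_D+R_S) = 11 − 0.861×4.3 = 7.3 V.
Saturation requires V_DS ≥ V_GS − V_t = 0.758 V; 7.3 ≥ 0.758 ✓.

I_D ≈ 0.86 mA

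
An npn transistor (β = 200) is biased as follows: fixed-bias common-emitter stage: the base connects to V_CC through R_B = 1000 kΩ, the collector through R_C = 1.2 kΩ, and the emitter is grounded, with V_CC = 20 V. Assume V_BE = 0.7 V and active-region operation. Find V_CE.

Base loop: V_CC = I_B·R_B + V_BE, so I_B = (20 − 0.7)/1000 kΩ = 0.0193 mA.
In the active region I_C = β·I_B = 200 × 0.0193 = 3.86 mA.
Collector loop: V_CE = V_CC − I_C·R_C = 20 − 3.86×1.2 = 15.4 V.
Since V_CE = 15.4 V > V_CE(sat) ≈ 0.2 V, the transistor is in the active region as assumed.

V_CE ≈ 15 V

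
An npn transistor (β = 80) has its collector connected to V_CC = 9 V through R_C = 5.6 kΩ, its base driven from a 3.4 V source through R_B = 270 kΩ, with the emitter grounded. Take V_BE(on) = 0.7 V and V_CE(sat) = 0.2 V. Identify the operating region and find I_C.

Assume active. Base-emitter loop: I_B = (V_BB − V_BE)/R_B = (3.4 − 0.7)/270 = 0.01 mA.
I_C = β·I_B = 80×0.01 = 0.8 mA.
V_CE = V_CC − I_C·R_C = 9 − 0.8×5.6 = 4.52 V > V_CE(sat), so the active-region assumption holds.

active; I_C ≈ 0.8 mA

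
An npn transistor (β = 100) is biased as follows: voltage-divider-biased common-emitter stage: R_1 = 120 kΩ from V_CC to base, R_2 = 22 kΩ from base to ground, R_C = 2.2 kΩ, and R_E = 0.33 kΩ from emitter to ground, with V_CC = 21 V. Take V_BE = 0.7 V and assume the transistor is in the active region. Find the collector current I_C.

I_C ≈ 4.9 mA

Thevenize the base divider: V_Th = V_CC·R_2/(R_1+R_2) = 21×22/142 = 3.25 V, R_Th = R_1‖R_2 = 18.6 kΩ.
Base-emitter loop: V_Th = I_B·R_Th + V_BE + (β+1)I_B·R_E, so I_B = (3.25 − 0.7) / (18.6 + 101×0.33) = 0.0492 mA.
I_C = β·I_B = 100×0.0492 = 4.92 mA, and I_E = (β+1)I_B = 4.97 mA.
V_CE = V_CC − I_C·R_C − I_E·R_E = 21 − 4.92×2.2 − 4.97×0.33 = 8.54 V.
V_CE = 8.54 V > 0.2 V confirms active-region operation.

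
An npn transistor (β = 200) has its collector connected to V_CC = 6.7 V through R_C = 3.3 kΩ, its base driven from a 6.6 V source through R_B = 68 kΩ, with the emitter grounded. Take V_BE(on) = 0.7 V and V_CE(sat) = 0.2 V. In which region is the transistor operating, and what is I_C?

saturation; I_C ≈ 2 mA

Assume active: I_B = (6.6 − 0.7)/68 = 0.0868 mA, giving I_C = β·I_B = 17.4 mA.
But then V_CE = 6.7 − 17.4×3.3 = -50.6 V < V_CE(sat) = 0.2 V — impossible in the active region.
So the transistor is saturated. With V_CE = 0.2 V, I_C = (V_CC − 0.2)/R_C = 6.5/3.3 = 1.97 mA.
Check: β·I_B = 17.4 mA > I_C = 1.97 mA, confirming saturation.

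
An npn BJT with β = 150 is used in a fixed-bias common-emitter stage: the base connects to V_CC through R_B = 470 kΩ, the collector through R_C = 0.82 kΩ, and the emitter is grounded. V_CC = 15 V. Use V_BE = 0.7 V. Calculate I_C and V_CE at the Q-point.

Base loop: V_CC = I_B·R_B + V_BE, so I_B = (15 − 0.7)/470 kΩ = 0.0304 mA.
In the active region I_C = β·I_B = 150 × 0.0304 = 4.56 mA.
Collector loop: V_CE = V_CC − I_C·R_C = 15 − 4.56×0.82 = 11.3 V.
Since V_CE = 11.3 V > V_CE(sat) ≈ 0.2 V, the transistor is in the active region as assumed.

I_C ≈ 4.6 mA, V_CE ≈ 11 V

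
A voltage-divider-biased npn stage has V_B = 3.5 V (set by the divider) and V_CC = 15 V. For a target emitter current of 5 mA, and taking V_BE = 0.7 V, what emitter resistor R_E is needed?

V_E = V_B − V_BE = 3.5 − 0.7 = 2.8 V.
R_E = V_E / I_E = 2.8 / 5 = 0.56 kΩ.

R_E ≈ 0.56 kΩ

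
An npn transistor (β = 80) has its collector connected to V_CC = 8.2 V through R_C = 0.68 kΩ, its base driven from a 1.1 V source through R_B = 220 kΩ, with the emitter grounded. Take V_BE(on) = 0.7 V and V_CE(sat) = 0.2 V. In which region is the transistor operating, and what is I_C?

Assume active. Base-emitter loop: I_B = (V_BB − V_BE)/R_B = (1.1 − 0.7)/220 = 0.00182 mA.
I_C = β·I_B = 80×0.00182 = 0.145 mA.
V_CE = V_CC − I_C·R_C = 8.2 − 0.145×0.68 = 8.1 V > V_CE(sat), so the active-region assumption holds.

active; I_C ≈ 0.15 mA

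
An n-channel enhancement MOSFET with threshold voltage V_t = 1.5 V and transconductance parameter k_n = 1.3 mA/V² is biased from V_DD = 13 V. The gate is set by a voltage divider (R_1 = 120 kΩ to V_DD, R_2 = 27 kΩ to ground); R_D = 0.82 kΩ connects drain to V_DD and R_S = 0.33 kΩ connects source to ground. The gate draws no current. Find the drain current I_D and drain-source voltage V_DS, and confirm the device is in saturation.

I_D ≈ 0.38 mA, V_DS ≈ 13 V

V_G = V_DD·R_2/(R_1+R_2) = 13×27/147 = 2.39 V.
Assume saturation: I_D = (k_n/2)(V_GS − V_t)² with V_GS = V_G − I_D·R_S = 2.39 − 0.33·I_D.
Substituting gives 0.0708·I_D² − 1.38·I_D + 0.512 = 0, with roots I_D = 0.378 or 19.1 mA.
The root I_D = 19.1 mA gives V_GS = -3.92 V ≤ V_t, so take I_D = 0.378 mA.
Then V_GS = 2.26 V and V_DS = V_DD − I_D(R_D+R_S) = 13 − 0.378×1.15 = 12.6 V.
Saturation requires V_DS ≥ V_GS − V_t = 0.763 V; 12.6 ≥ 0.763 ✓.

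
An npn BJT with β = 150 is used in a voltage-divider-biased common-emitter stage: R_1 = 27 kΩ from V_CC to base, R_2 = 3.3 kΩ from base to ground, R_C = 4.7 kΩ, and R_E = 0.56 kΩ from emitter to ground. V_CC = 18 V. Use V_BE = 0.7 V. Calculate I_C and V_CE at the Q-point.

I_C ≈ 2.2 mA, V_CE ≈ 6.6 V

Thevenize the base divider: V_Th = V_CC·R_2/(R_1+R_2) = 18×3.3/30.3 = 1.96 V, R_Th = R_1‖R_2 = 2.94 kΩ.
Base-emitter loop: V_Th = I_B·R_Th + V_BE + (β+1)I_B·R_E, so I_B = (1.96 − 0.7) / (2.94 + 151×0.56) = 0.0144 mA.
I_C = β·I_B = 150×0.0144 = 2.16 mA, and I_E = (β+1)I_B = 2.18 mA.
V_CE = V_CC − I_C·R_C − I_E·R_E = 18 − 2.16×4.7 − 2.18×0.56 = 6.63 V.
V_CE = 6.63 V > 0.2 V confirms active-region operation.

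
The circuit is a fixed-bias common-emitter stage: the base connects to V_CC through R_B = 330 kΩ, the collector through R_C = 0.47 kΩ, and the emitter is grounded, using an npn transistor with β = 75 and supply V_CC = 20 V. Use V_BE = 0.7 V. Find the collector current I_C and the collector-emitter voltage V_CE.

Base loop: V_CC = I_B·R_B + V_BE, so I_B = (20 − 0.7)/330 kΩ = 0.0585 mA.
In the active region I_C = β·I_B = 75 × 0.0585 = 4.39 mA.
Collector loop: V_CE = V_CC − I_C·R_C = 20 − 4.39×0.47 = 17.9 V.
Since V_CE = 17.9 V > V_CE(sat) ≈ 0.2 V, the transistor is in the active region as assumed.

I_C ≈ 4.4 mA, V_CE ≈ 18 V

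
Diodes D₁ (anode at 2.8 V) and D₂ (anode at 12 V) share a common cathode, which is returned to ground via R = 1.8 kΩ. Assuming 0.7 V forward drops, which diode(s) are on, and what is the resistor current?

Only D₂ conducts; I_R ≈ 6.3 mA

Assume both conduct. Then node N would need to be at both 2.8−0.7 = 2.1 V and 12−0.7 = 11.3 V, which is impossible.
Assume only D₂ conducts: V_N = 12 − 0.7 = 11.3 V, so I_R = 11.3/1.8 = 6.28 mA.
Check D₁: its anode-to-cathode voltage is 2.8 − 11.3 = -8.5 V < 0.7 V, so it is off. The assumption is consistent.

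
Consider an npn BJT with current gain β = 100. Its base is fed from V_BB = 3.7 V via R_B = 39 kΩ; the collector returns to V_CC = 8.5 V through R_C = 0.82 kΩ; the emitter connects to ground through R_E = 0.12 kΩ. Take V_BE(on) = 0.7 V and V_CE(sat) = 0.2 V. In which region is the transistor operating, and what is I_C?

Assume active. Base-emitter loop: I_B = (V_BB − V_BE)/(R_B + (β+1)R_E) = (3.7 − 0.7)/(39 + 101×0.12) = 0.0587 mA.
I_C = β·I_B = 100×0.0587 = 5.87 mA.
V_CE = V_CC − I_C·R_C − I_E·R_E = 8.5 − 5.87×0.82 − 5.93×0.12 = 2.98 V > V_CE(sat), so the active-region assumption holds.

active; I_C ≈ 5.9 mA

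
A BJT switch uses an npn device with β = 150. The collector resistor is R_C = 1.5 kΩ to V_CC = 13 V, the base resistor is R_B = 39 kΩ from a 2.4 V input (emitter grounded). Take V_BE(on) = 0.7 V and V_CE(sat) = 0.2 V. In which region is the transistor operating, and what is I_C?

active; I_C ≈ 6.5 mA

Assume active. Base-emitter loop: I_B = (V_BB − V_BE)/R_B = (2.4 − 0.7)/39 = 0.0436 mA.
I_C = β·I_B = 150×0.0436 = 6.54 mA.
V_CE = V_CC − I_C·R_C = 13 − 6.54×1.5 = 3.19 V > V_CE(sat), so the active-region assumption holds.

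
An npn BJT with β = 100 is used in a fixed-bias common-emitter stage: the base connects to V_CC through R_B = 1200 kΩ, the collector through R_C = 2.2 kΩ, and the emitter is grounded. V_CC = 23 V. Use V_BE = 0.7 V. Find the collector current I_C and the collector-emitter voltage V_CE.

Base loop: V_CC = I_B·R_B + V_BE, so I_B = (23 − 0.7)/1200 kΩ = 0.0186 mA.
In the active region I_C = β·I_B = 100 × 0.0186 = 1.86 mA.
Collector loop: V_CE = V_CC − I_C·R_C = 23 − 1.86×2.2 = 18.9 V.
Since V_CE = 18.9 V > V_CE(sat) ≈ 0.2 V, the transistor is in the active region as assumed.

I_C ≈ 1.9 mA, V_CE ≈ 19 V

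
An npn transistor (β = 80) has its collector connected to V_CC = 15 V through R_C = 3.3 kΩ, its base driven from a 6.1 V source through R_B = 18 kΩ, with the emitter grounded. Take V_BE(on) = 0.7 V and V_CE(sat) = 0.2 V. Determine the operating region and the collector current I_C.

saturation; I_C ≈ 4.5 mA

Assume active: I_B = (6.1 − 0.7)/18 = 0.3 mA, giving I_C = β·I_B = 24 mA.
But then V_CE = 15 − 24×3.3 = -64.2 V < V_CE(sat) = 0.2 V — impossible in the active region.
So the transistor is saturated. With V_CE = 0.2 V, I_C = (V_CC − 0.2)/R_C = 14.8/3.3 = 4.48 mA.
Check: β·I_B = 24 mA > I_C = 4.48 mA, confirming saturation.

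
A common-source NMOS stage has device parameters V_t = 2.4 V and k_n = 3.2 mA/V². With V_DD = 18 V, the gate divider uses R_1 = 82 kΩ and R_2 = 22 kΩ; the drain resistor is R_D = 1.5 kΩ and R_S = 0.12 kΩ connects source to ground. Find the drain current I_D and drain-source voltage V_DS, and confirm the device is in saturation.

I_D ≈ 2.1 mA, V_DS ≈ 15 V

V_G = V_DD·R_2/(R_1+R_2) = 18×22/104 = 3.81 V.
Assume saturation: I_D = (k_n/2)(V_GS − V_t)² with V_GS = V_G − I_D·R_S = 3.81 − 0.12·I_D.
Substituting gives 0.023·I_D² − 1.54·I_D + 3.17 = 0, with roots I_D = 2.13 or 64.7 mA.
The root I_D = 64.7 mA gives V_GS = -3.96 V ≤ V_t, so take I_D = 2.13 mA.
Then V_GS = 3.55 V and V_DS = V_DD − I_D(R_D+R_S) = 18 − 2.13×1.62 = 14.6 V.
Saturation requires V_DS ≥ V_GS − V_t = 1.15 V; 14.6 ≥ 1.15 ✓.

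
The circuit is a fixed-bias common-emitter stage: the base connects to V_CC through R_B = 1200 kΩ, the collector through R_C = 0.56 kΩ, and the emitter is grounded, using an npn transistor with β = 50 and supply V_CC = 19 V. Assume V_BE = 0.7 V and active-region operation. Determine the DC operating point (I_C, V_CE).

Base loop: V_CC = I_B·R_B + V_BE, so I_B = (19 − 0.7)/1200 kΩ = 0.0153 mA.
In the active region I_C = β·I_B = 50 × 0.0153 = 0.763 mA.
Collector loop: V_CE = V_CC − I_C·R_C = 19 − 0.763×0.56 = 18.6 V.
Since V_CE = 18.6 V > V_CE(sat) ≈ 0.2 V, the transistor is in the active region as assumed.

I_C ≈ 0.76 mA, V_CE ≈ 19 V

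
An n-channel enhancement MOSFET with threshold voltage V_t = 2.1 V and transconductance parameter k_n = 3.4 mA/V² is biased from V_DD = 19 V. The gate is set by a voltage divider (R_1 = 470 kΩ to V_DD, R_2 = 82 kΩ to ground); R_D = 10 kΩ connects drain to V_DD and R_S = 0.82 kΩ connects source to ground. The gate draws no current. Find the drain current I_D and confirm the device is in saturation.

V_G = V_DD·R_2/(R_1+R_2) = 19×82/552 = 2.82 V.
Assume saturation: I_D = (k_n/2)(V_GS − V_t)² with V_GS = V_G − I_D·R_S = 2.82 − 0.82·I_D.
Substituting gives 1.14·I_D² − 3.01·I_D + 0.887 = 0, with roots I_D = 0.338 or 2.3 mA.
The root I_D = 2.3 mA gives V_GS = 0.937 V ≤ V_t, so take I_D = 0.338 mA.
Then V_GS = 2.55 V and V_DS = V_DD − I_D(R_D+R_S) = 19 − 0.338×10.8 = 15.3 V.
Saturation requires V_DS ≥ V_GS − V_t = 0.446 V; 15.3 ≥ 0.446 ✓.

I_D ≈ 0.34 mA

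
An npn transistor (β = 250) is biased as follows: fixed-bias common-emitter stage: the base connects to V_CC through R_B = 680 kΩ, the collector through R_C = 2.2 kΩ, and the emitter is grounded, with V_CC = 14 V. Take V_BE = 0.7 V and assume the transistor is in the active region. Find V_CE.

V_CE ≈ 3.2 V

Base loop: V_CC = I_B·R_B + V_BE, so I_B = (14 − 0.7)/680 kΩ = 0.0196 mA.
In the active region I_C = β·I_B = 250 × 0.0196 = 4.89 mA.
Collector loop: V_CE = V_CC − I_C·R_C = 14 − 4.89×2.2 = 3.24 V.
Since V_CE = 3.24 V > V_CE(sat) ≈ 0.2 V, the transistor is in the active region as assumed.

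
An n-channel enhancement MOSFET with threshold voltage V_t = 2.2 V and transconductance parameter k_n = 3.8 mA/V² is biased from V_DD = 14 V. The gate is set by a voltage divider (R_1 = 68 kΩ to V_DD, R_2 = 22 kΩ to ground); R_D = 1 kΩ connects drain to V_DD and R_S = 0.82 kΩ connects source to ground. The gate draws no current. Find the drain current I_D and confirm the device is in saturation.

I_D ≈ 0.73 mA

V_G = V_DD·R_2/(R_1+R_2) = 14×22/90 = 3.42 V.
Assume saturation: I_D = (k_n/2)(V_GS − V_t)² with V_GS = V_G − I_D·R_S = 3.42 − 0.82·I_D.
Substituting gives 1.28·I_D² − 4.81·I_D + 2.84 = 0, with roots I_D = 0.733 or 3.03 mA.
The root I_D = 3.03 mA gives V_GS = 0.937 V ≤ V_t, so take I_D = 0.733 mA.
Then V_GS = 2.82 V and V_DS = V_DD − I_D(R_D+R_S) = 14 − 0.733×1.82 = 12.7 V.
Saturation requires V_DS ≥ V_GS − V_t = 0.621 V; 12.7 ≥ 0.621 ✓.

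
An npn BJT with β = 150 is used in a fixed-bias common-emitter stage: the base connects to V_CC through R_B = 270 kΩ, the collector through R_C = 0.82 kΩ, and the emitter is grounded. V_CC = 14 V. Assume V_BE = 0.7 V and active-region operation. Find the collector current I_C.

Base loop: V_CC = I_B·R_B + V_BE, so I_B = (14 − 0.7)/270 kΩ = 0.0493 mA.
In the active region I_C = β·I_B = 150 × 0.0493 = 7.39 mA.
Collector loop: V_CE = V_CC − I_C·R_C = 14 − 7.39×0.82 = 7.94 V.
Since V_CE = 7.94 V > V_CE(sat) ≈ 0.2 V, the transistor is in the active region as assumed.

I_C ≈ 7.4 mA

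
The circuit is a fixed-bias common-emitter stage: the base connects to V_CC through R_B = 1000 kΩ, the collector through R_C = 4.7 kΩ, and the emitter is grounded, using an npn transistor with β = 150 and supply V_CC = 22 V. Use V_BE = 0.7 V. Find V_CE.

Base loop: V_CC = I_B·R_B + V_BE, so I_B = (22 − 0.7)/1000 kΩ = 0.0213 mA.
In the active region I_C = β·I_B = 150 × 0.0213 = 3.19 mA.
Collector loop: V_CE = V_CC − I_C·R_C = 22 − 3.19×4.7 = 6.98 V.
Since V_CE = 6.98 V > V_CE(sat) ≈ 0.2 V, the transistor is in the active region as assumed.

V_CE ≈ 7 V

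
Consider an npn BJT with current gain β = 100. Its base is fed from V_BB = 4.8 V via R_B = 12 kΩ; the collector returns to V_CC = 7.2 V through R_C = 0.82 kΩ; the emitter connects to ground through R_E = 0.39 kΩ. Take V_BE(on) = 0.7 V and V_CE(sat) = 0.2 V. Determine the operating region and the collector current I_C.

Assume active: I_B = (4.8 − 0.7)/(12 + 101×0.39) = 0.0798 mA, I_C = β·I_B = 7.98 mA.
Then V_CE = 7.2 − 7.98×0.82 − 8.06×0.39 = -2.48 V < 0.2 V — the active assumption fails.
Re-solve with V_CE = 0.2 V. KCL at the emitter: V_E/R_E = (V_BB−0.7−V_E)/R_B + (V_CC−0.2−V_E)/R_C, giving V_E = 2.3 V.
I_C = (V_CC − 0.2 − V_E)/R_C = (7 − 2.3)/0.82 = 5.74 mA.
Check: I_B = (4.1 − 2.3)/12 = 0.15 mA, and β·I_B = 15 mA > I_C, confirming saturation.

saturation; I_C ≈ 5.7 mA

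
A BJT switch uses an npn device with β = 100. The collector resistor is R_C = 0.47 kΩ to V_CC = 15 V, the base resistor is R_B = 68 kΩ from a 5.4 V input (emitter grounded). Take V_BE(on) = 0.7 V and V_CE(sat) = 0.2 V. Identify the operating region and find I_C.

active; I_C ≈ 6.9 mA

Assume active. Base-emitter loop: I_B = (V_BB − V_BE)/R_B = (5.4 − 0.7)/68 = 0.0691 mA.
I_C = β·I_B = 100×0.0691 = 6.91 mA.
V_CE = V_CC − I_C·R_C = 15 − 6.91×0.47 = 11.8 V > V_CE(sat), so the active-region assumption holds.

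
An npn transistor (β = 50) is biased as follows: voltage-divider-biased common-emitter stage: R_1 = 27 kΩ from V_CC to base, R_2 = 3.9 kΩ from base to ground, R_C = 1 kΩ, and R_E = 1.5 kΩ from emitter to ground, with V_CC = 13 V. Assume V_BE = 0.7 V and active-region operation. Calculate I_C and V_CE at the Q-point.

I_C ≈ 0.59 mA, V_CE ≈ 12 V

Thevenize the base divider: V_Th = V_CC·R_2/(R_1+R_2) = 13×3.9/30.9 = 1.64 V, R_Th = R_1‖R_2 = 3.41 kΩ.
Base-emitter loop: V_Th = I_B·R_Th + V_BE + (β+1)I_B·R_E, so I_B = (1.64 − 0.7) / (3.41 + 51×1.5) = 0.0118 mA.
I_C = β·I_B = 50×0.0118 = 0.589 mA, and I_E = (β+1)I_B = 0.6 mA.
V_CE = V_CC − I_C·R_C − I_E·R_E = 13 − 0.589×1 − 0.6×1.5 = 11.5 V.
V_CE = 11.5 V > 0.2 V confirms active-region operation.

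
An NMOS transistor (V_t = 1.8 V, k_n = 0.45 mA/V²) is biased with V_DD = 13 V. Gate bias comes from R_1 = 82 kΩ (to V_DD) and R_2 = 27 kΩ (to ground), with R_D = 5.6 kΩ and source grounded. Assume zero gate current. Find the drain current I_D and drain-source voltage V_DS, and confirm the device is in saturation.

I_D ≈ 0.45 mA, V_DS ≈ 10 V

V_G = V_DD·R_2/(R_1+R_2) = 13×27/109 = 3.22 V. With the source grounded, V_GS = V_G = 3.22 V.
Assume saturation: I_D = (k_n/2)(V_GS − V_t)² = (0.45/2)×(3.22 − 1.8)² = 0.225×1.42² = 0.454 mA.
V_DS = V_DD − I_D·R_D = 13 − 0.454×5.6 = 10.5 V.
Saturation requires V_DS ≥ V_GS − V_t = 1.42 V; 10.5 ≥ 1.42 ✓.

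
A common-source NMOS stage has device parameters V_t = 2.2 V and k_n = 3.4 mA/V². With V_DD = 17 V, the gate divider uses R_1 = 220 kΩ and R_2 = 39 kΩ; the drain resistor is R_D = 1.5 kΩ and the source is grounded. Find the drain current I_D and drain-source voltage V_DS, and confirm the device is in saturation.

I_D ≈ 0.22 mA, V_DS ≈ 17 V

V_G = V_DD·R_2/(R_1+R_2) = 17×39/259 = 2.56 V. With the source grounded, V_GS = V_G = 2.56 V.
Assume saturation: I_D = (k_n/2)(V_GS − V_t)² = (3.4/2)×(2.56 − 2.2)² = 1.7×0.36² = 0.22 mA.
V_DS = V_DD − I_D·R_D = 17 − 0.22×1.5 = 16.7 V.
Saturation requires V_DS ≥ V_GS − V_t = 0.36 V; 16.7 ≥ 0.36 ✓.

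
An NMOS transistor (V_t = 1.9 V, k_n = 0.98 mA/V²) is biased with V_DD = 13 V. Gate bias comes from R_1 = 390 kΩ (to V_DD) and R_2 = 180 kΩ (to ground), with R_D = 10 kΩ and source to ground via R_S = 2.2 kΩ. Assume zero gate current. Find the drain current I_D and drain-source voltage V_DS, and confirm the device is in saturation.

I_D ≈ 0.53 mA, V_DS ≈ 6.5 V

V_G = V_DD·R_2/(R_1+R_2) = 13×180/570 = 4.11 V.
Assume saturation: I_D = (k_n/2)(V_GS − V_t)² with V_GS = V_G − I_D·R_S = 4.11 − 2.2·I_D.
Substituting gives 2.37·I_D² − 5.75·I_D + 2.38 = 0, with roots I_D = 0.53 or 1.9 mA.
The root I_D = 1.9 mA gives V_GS = -0.0674 V ≤ V_t, so take I_D = 0.53 mA.
Then V_GS = 2.94 V and V_DS = V_DD − I_D(R_D+R_S) = 13 − 0.53×12.2 = 6.54 V.
Saturation requires V_DS ≥ V_GS − V_t = 1.04 V; 6.54 ≥ 1.04 ✓.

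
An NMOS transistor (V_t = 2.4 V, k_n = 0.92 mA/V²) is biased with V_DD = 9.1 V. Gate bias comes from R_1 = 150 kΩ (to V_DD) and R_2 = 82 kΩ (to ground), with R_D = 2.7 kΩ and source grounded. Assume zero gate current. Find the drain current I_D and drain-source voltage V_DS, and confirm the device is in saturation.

I_D ≈ 0.31 mA, V_DS ≈ 8.3 V

V_G = V_DD·R_2/(R_1+R_2) = 9.1×82/232 = 3.22 V. With the source grounded, V_GS = V_G = 3.22 V.
Assume saturation: I_D = (k_n/2)(V_GS − V_t)² = (0.92/2)×(3.22 − 2.4)² = 0.46×0.816² = 0.307 mA.
V_DS = V_DD − I_D·R_D = 9.1 − 0.307×2.7 = 8.27 V.
Saturation requires V_DS ≥ V_GS − V_t = 0.816 V; 8.27 ≥ 0.816 ✓.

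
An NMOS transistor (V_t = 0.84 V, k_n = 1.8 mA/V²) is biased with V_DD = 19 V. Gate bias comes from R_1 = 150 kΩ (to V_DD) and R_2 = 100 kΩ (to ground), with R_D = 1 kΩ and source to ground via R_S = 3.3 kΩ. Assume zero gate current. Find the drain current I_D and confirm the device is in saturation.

I_D ≈ 1.6 mA

V_G = V_DD·R_2/(R_1+R_2) = 19×100/250 = 7.6 V.
Assume saturation: I_D = (k_n/2)(V_GS − V_t)² with V_GS = V_G − I_D·R_S = 7.6 − 3.3·I_D.
Substituting gives 9.8·I_D² − 41.2·I_D + 41.1 = 0, with roots I_D = 1.64 or 2.56 mA.
The root I_D = 2.56 mA gives V_GS = -0.846 V ≤ V_t, so take I_D = 1.64 mA.
Then V_GS = 2.19 V and V_DS = V_DD − I_D(R_D+R_S) = 19 − 1.64×4.3 = 12 V.
Saturation requires V_DS ≥ V_GS − V_t = 1.35 V; 12 ≥ 1.35 ✓.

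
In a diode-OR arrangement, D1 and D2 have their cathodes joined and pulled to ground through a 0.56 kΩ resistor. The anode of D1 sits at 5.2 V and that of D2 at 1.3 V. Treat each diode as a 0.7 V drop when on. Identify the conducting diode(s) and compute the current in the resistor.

Only D1 conducts; I_R ≈ 8 mA

Assume both conduct. Then node N would need to be at both 5.2−0.7 = 4.5 V and 1.3−0.7 = 0.6 V, which is impossible.
Assume only D1 conducts: V_N = 5.2 − 0.7 = 4.5 V, so I_R = 4.5/0.56 = 8.04 mA.
Check D2: its anode-to-cathode voltage is 1.3 − 4.5 = -3.2 V < 0.7 V, so it is off. The assumption is consistent.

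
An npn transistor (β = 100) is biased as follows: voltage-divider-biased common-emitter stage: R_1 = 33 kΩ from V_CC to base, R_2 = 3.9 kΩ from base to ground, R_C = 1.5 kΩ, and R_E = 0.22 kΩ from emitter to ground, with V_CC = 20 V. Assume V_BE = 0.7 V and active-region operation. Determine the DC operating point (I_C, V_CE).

Thevenize the base divider: V_Th = V_CC·R_2/(R_1+R_2) = 20×3.9/36.9 = 2.11 V, R_Th = R_1‖R_2 = 3.49 kΩ.
Base-emitter loop: V_Th = I_B·R_Th + V_BE + (β+1)I_B·R_E, so I_B = (2.11 − 0.7) / (3.49 + 101×0.22) = 0.055 mA.
I_C = β·I_B = 100×0.055 = 5.5 mA, and I_E = (β+1)I_B = 5.55 mA.
V_CE = V_CC − I_C·R_C − I_E·R_E = 20 − 5.5×1.5 − 5.55×0.22 = 10.5 V.
V_CE = 10.5 V > 0.2 V confirms active-region operation.

I_C ≈ 5.5 mA, V_CE ≈ 11 V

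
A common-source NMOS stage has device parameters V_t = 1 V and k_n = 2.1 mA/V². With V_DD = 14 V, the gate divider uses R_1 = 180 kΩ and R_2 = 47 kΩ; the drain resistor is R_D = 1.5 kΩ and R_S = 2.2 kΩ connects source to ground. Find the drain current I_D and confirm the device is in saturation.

I_D ≈ 0.54 mA

V_G = V_DD·R_2/(R_1+R_2) = 14×47/227 = 2.9 V.
Assume saturation: I_D = (k_n/2)(V_GS − V_t)² with V_GS = V_G − I_D·R_S = 2.9 − 2.2·I_D.
Substituting gives 5.08·I_D² − 9.77·I_D + 3.79 = 0, with roots I_D = 0.538 or 1.39 mA.
The root I_D = 1.39 mA gives V_GS = -0.149 V ≤ V_t, so take I_D = 0.538 mA.
Then V_GS = 1.72 V and V_DS = V_DD − I_D(R_D+R_S) = 14 − 0.538×3.7 = 12 V.
Saturation requires V_DS ≥ V_GS − V_t = 0.716 V; 12 ≥ 0.716 ✓.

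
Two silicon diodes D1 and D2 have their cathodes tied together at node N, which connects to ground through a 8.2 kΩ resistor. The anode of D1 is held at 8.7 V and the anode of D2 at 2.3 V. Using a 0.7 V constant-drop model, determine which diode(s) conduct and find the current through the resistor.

Only D1 conducts; I_R ≈ 0.98 mA

Assume both conduct. Then node N would need to be at both 8.7−0.7 = 8 V and 2.3−0.7 = 1.6 V, which is impossible.
Assume only D1 conducts: V_N = 8.7 − 0.7 = 8 V, so I_R = 8/8.2 = 0.976 mA.
Check D2: its anode-to-cathode voltage is 2.3 − 8 = -5.7 V < 0.7 V, so it is off. The assumption is consistent.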